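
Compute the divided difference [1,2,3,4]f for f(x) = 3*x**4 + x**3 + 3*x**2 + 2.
31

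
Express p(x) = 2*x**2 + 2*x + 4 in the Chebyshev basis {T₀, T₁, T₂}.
(5)T₀ + (2)T₁ + T₂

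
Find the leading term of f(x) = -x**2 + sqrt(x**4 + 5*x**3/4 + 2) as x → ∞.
5*x/8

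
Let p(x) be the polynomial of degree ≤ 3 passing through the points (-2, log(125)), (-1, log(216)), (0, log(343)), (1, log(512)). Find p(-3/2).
log(72*2**(3/8)*340584136962890625**(1/16)/7)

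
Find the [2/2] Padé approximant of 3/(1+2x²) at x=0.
3/(2*x**2 + 1)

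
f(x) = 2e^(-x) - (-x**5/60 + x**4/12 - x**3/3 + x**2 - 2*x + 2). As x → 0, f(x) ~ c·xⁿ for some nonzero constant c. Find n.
6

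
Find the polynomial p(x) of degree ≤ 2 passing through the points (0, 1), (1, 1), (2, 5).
2*x**2 - 2*x + 1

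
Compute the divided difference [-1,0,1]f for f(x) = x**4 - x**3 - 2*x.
1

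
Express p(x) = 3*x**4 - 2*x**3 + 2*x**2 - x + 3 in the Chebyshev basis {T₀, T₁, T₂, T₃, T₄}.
(41/8)T₀ + (-5/2)T₁ + (5/2)T₂ + (-1/2)T₃ + (3/8)T₄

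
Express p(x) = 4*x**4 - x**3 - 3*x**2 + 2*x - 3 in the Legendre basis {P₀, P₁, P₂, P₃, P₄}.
(-16/5)P₀ + (7/5)P₁ + (2/7)P₂ + (-2/5)P₃ + (32/35)P₄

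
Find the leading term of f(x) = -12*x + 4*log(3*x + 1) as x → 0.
-18*x**2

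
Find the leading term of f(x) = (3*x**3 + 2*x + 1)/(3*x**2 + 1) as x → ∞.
x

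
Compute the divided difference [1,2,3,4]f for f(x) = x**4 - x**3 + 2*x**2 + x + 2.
9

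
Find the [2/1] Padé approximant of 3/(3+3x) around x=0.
1/(x + 1)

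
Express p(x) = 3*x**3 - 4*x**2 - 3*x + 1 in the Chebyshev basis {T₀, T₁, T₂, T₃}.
-T₀ + (-3/4)T₁ + (-2)T₂ + (3/4)T₃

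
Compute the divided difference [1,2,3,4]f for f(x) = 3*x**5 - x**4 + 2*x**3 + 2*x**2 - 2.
187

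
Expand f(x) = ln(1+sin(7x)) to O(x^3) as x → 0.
7*x - 49*x**2/2 + O(x**3)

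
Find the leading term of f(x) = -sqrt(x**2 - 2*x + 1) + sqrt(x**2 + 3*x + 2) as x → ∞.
5/2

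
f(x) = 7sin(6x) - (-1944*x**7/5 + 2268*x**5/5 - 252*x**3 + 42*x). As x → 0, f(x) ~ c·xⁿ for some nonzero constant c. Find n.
9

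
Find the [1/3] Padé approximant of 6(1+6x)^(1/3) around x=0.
(30*x + 6)/(8*x**3/3 - 2*x**2 + 3*x + 1)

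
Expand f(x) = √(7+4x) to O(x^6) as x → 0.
sqrt(7) + 2*sqrt(7)*x/7 - 2*sqrt(7)*x**2/49 + 4*sqrt(7)*x**3/343 - 10*sqrt(7)*x**4/2401 + 4*sqrt(7)*x**5/2401 + O(x**6)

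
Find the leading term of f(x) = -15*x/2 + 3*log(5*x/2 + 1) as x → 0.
-75*x**2/8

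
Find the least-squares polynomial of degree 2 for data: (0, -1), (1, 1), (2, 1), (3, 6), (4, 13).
-16/35 + (-69/70)x + (15/14)x²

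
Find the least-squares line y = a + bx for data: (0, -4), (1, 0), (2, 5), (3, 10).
a = -43/10, b = 47/10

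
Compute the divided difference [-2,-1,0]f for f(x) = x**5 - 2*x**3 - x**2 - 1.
-10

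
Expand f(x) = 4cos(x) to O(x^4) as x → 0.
4 - 2*x**2 + O(x**4)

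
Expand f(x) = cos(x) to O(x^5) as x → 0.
1 - x**2/2 + x**4/24 + O(x**5)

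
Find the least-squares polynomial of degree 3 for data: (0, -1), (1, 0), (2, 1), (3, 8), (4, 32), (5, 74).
-37/42 + (691/252)x + (-68/21)x² + (41/36)x³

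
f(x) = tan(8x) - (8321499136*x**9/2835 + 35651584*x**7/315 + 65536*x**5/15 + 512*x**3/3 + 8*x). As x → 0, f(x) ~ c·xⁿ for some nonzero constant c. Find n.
11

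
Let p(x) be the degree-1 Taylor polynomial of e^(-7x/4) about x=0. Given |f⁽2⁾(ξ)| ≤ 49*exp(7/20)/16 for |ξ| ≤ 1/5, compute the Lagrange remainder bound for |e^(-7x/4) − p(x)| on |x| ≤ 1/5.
49*exp(7/20)/800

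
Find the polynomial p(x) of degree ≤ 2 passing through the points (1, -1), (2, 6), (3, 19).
3*x**2 - 2*x - 2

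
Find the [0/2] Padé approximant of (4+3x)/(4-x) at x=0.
1/(3*x**2/4 - x + 1)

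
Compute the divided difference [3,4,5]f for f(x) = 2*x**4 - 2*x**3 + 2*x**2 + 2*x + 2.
172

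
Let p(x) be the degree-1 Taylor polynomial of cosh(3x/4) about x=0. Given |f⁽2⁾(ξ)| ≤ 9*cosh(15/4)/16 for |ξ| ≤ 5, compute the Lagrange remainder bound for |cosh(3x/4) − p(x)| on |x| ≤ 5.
225*cosh(15/4)/32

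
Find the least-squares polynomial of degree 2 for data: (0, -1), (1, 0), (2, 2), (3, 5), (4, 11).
-29/35 + (-17/70)x + (11/14)x²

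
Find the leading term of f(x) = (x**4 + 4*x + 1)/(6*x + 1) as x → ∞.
x**3/6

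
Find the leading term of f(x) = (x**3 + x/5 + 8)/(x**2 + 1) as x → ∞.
x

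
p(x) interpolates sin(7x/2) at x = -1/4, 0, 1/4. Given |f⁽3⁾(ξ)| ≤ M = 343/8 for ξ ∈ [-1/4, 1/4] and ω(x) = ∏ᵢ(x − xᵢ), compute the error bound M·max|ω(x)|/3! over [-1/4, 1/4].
343*sqrt(3)/13824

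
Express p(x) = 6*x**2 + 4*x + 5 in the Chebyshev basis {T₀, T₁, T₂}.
(8)T₀ + (4)T₁ + (3)T₂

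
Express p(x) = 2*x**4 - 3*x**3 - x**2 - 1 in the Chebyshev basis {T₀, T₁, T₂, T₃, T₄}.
(-3/4)T₀ + (-9/4)T₁ + (1/2)T₂ + (-3/4)T₃ + (1/4)T₄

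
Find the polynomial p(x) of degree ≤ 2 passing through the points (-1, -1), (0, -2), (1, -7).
-2*x**2 - 3*x - 2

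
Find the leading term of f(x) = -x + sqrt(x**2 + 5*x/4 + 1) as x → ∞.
5/8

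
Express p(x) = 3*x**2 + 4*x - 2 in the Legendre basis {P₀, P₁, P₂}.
-P₀ + (4)P₁ + (2)P₂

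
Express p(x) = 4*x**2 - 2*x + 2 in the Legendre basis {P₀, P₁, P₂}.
(10/3)P₀ + (-2)P₁ + (8/3)P₂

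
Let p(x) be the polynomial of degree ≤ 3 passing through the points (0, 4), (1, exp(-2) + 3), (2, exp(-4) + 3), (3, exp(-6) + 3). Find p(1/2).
(-5*exp(2) + 1 + 15*exp(4) + 53*exp(6))*exp(-6)/16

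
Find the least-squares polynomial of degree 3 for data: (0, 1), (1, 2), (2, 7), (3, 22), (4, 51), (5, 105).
6/7 + (44/21)x + (-47/28)x² + (13/12)x³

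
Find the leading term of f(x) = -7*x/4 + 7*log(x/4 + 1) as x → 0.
-7*x**2/32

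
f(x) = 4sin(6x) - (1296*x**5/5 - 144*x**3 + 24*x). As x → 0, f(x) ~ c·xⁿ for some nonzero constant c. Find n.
7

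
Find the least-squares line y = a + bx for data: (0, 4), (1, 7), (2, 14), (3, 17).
a = 18/5, b = 23/5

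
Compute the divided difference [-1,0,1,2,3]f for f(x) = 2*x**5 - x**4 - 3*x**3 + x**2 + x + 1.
9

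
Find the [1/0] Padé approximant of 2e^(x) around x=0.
2*x + 2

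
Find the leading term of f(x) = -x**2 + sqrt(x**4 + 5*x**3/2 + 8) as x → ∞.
5*x/4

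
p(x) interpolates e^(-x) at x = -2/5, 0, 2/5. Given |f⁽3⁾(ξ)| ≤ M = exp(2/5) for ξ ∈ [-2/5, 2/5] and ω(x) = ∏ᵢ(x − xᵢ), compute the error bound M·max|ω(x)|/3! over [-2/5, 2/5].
8*sqrt(3)*exp(2/5)/3375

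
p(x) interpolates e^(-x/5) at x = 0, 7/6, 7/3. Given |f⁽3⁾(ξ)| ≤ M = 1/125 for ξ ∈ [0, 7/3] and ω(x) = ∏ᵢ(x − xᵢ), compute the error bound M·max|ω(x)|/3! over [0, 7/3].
343*sqrt(3)/729000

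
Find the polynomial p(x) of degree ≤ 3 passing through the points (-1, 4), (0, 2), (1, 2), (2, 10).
x**3 + x**2 - 2*x + 2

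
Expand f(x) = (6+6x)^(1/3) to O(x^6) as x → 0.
6**(1/3) + 6**(1/3)*x/3 - 6**(1/3)*x**2/9 + 5*6**(1/3)*x**3/81 - 10*6**(1/3)*x**4/243 + 22*6**(1/3)*x**5/729 + O(x**6)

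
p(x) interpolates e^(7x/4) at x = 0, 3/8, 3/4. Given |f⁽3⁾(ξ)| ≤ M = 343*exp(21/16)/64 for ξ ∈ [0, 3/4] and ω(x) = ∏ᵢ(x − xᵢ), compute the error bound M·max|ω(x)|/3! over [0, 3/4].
343*sqrt(3)*exp(21/16)/32768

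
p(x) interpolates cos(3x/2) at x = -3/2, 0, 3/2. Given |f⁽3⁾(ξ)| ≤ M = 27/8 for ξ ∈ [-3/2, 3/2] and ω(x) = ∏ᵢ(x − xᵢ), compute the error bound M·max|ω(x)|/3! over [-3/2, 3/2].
27*sqrt(3)/64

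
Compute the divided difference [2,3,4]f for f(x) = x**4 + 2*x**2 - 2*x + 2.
57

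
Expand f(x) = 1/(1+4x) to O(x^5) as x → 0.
1 - 4*x + 16*x**2 - 64*x**3 + 256*x**4 + O(x**5)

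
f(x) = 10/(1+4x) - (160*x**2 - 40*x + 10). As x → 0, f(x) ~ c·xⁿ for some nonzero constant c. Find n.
3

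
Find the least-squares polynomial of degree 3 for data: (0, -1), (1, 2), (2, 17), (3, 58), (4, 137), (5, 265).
-8/9 + (22/189)x + (97/252)x² + (221/108)x³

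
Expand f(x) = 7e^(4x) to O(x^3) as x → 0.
7 + 28*x + 56*x**2 + O(x**3)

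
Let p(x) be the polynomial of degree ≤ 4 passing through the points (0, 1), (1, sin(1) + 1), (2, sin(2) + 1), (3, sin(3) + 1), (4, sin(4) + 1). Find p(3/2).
-5*sin(3)/32 + 3*sin(4)/128 + 15*sin(1)/32 + 45*sin(2)/64 + 1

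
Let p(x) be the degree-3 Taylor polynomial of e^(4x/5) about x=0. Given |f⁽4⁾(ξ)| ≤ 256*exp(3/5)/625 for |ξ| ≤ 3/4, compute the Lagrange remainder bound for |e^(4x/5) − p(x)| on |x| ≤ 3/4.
27*exp(3/5)/5000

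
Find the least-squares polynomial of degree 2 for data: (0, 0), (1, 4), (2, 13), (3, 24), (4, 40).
-3/35 + (18/7)x + (13/7)x²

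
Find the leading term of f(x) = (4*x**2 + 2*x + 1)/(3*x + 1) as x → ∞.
4*x/3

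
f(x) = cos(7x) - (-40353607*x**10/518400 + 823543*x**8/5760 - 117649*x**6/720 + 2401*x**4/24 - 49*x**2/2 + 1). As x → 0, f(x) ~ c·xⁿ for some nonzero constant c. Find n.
12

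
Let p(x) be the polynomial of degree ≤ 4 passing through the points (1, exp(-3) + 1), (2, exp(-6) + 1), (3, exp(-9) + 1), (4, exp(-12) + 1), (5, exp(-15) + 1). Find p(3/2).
(-70*exp(6) - 5 + 28*exp(3) + 140*exp(9) + 35*exp(12) + 128*exp(15))*exp(-15)/128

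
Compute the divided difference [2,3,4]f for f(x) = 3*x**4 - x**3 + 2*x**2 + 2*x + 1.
158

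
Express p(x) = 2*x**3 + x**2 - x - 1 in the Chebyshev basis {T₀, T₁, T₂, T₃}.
(-1/2)T₀ + (1/2)T₁ + (1/2)T₂ + (1/2)T₃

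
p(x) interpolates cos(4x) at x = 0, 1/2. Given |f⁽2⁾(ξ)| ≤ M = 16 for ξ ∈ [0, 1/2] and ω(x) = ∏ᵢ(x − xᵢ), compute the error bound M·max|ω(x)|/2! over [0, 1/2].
1/2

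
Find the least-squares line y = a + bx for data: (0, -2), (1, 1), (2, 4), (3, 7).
a = -2, b = 3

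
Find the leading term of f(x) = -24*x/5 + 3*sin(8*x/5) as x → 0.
-256*x**3/125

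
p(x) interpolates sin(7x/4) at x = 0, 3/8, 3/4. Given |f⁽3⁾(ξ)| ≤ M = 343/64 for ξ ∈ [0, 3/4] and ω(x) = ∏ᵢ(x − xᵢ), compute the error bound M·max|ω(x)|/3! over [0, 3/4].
343*sqrt(3)/32768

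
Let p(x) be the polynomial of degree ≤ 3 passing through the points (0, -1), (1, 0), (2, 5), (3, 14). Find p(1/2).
-1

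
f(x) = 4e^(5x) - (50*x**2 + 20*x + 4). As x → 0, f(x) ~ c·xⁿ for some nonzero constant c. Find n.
3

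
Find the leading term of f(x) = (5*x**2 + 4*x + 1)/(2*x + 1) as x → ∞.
5*x/2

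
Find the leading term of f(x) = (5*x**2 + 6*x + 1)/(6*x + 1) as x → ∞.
5*x/6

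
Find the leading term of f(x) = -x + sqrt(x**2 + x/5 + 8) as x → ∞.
1/10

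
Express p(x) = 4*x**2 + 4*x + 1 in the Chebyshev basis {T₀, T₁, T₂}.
(3)T₀ + (4)T₁ + (2)T₂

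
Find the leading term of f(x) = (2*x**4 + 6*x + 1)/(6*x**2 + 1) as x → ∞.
x**2/3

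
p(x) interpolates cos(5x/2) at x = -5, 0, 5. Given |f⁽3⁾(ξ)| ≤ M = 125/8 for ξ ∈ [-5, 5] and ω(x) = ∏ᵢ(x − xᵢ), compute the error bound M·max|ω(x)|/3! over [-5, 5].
15625*sqrt(3)/216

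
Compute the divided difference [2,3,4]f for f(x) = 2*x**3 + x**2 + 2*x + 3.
19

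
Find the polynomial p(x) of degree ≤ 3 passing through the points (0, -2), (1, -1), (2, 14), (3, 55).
2*x**3 + x**2 - 2*x - 2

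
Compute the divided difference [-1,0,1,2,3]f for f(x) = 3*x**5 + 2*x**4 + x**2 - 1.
17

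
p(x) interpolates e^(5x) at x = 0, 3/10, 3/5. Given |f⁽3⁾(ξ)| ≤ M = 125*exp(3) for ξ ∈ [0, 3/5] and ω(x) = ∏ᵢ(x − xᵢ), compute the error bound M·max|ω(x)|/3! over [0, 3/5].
sqrt(3)*exp(3)/8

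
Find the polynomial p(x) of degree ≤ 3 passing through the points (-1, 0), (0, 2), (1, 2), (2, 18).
3*x**3 - x**2 - 2*x + 2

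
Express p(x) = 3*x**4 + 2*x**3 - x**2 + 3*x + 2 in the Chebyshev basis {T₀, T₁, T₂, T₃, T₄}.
(21/8)T₀ + (9/2)T₁ + T₂ + (1/2)T₃ + (3/8)T₄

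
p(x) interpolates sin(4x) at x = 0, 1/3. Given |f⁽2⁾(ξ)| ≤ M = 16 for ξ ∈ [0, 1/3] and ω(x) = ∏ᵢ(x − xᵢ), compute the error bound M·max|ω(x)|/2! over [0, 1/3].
2/9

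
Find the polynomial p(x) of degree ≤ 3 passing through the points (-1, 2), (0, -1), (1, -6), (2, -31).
-3*x**3 - x**2 - x - 1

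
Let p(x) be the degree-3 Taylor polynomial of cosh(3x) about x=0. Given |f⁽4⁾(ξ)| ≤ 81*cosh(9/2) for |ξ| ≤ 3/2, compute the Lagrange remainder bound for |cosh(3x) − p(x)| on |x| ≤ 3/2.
2187*cosh(9/2)/128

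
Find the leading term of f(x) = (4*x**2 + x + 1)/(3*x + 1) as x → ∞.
4*x/3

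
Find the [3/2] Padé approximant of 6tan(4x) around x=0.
(-128*x**3/5 + 24*x)/(1 - 32*x**2/5)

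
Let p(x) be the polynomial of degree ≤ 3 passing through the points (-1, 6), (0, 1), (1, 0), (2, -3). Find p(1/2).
3/8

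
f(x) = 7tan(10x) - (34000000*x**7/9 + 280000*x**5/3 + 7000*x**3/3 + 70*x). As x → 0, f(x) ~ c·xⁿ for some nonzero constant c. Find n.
9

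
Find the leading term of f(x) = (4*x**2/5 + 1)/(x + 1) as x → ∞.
4*x/5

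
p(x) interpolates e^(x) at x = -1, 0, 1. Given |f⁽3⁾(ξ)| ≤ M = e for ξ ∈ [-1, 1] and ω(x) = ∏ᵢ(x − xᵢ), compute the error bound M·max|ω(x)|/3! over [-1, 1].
sqrt(3)*e/27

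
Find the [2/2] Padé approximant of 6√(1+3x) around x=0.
(135*x**2/8 + 45*x/2 + 6)/(9*x**2/16 + 9*x/4 + 1)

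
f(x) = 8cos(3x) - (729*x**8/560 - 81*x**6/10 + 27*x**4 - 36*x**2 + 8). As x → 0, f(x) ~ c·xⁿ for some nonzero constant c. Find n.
10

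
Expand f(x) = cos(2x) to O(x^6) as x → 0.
1 - 2*x**2 + 2*x**4/3 + O(x**6)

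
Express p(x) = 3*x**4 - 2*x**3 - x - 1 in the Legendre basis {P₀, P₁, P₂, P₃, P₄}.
(-2/5)P₀ + (-11/5)P₁ + (12/7)P₂ + (-4/5)P₃ + (24/35)P₄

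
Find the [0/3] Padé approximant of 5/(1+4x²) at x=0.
5/(4*x**2 + 1)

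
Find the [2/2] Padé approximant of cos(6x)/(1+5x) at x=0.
(-180*x**2/7 + 15*x/7 + 1)/(3*x**2 + 50*x/7 + 1)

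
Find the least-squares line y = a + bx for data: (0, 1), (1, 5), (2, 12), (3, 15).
a = 9/10, b = 49/10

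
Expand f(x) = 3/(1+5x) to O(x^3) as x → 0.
3 - 15*x + 75*x**2 + O(x**3)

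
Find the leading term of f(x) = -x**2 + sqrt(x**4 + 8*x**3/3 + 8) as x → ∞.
4*x/3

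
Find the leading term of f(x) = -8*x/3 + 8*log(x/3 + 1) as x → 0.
-4*x**2/9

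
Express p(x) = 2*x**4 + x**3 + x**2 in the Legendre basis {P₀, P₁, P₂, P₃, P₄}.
(11/15)P₀ + (3/5)P₁ + (38/21)P₂ + (2/5)P₃ + (16/35)P₄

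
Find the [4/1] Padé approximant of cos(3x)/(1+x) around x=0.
(27*x**4/8 - 9*x**2/2 + 1)/(x + 1)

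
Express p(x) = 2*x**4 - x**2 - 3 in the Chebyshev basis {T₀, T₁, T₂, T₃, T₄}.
(-11/4)T₀ + (1/2)T₂ + (1/4)T₄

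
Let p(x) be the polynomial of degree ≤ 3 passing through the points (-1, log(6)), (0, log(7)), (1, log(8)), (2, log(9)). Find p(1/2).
-log(3)/8 - log(6)/16 + 9*log(7)/16 + 27*log(2)/16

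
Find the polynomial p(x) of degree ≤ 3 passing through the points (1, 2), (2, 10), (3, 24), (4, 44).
3*x**2 - x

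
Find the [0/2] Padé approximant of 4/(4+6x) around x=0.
1/(3*x/2 + 1)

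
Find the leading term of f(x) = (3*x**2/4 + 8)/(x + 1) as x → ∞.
3*x/4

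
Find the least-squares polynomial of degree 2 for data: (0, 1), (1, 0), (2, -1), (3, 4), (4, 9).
41/35 + (-22/7)x + (9/7)x²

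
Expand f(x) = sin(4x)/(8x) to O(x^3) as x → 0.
1/2 - 4*x**2/3 + O(x**3)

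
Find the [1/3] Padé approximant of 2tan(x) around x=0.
2*x/(1 - x**2/3)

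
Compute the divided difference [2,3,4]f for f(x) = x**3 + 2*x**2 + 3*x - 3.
11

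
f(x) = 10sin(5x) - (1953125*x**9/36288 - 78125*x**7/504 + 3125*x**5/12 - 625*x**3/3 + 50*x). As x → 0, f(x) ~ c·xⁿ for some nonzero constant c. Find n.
11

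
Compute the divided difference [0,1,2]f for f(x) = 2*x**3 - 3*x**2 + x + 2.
3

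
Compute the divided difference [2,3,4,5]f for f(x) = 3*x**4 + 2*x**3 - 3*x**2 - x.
44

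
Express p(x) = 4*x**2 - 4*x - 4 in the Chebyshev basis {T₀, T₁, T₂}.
(-2)T₀ + (-4)T₁ + (2)T₂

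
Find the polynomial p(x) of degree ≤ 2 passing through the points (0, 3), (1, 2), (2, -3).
-2*x**2 + x + 3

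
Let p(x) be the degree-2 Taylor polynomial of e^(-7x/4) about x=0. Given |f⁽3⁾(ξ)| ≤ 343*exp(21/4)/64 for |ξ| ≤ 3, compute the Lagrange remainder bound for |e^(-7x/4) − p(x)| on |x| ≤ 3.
3087*exp(21/4)/128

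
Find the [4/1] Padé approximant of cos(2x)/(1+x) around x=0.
(2*x**4/3 - 2*x**2 + 1)/(x + 1)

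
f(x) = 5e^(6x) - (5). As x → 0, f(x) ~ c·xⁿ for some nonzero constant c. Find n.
1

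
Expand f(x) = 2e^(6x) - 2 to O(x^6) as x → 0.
12*x + 36*x**2 + 72*x**3 + 108*x**4 + 648*x**5/5 + O(x**6)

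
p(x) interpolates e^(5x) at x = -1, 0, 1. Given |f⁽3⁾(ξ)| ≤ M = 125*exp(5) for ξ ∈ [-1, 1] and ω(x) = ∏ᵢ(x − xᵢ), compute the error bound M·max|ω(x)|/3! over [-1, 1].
125*sqrt(3)*exp(5)/27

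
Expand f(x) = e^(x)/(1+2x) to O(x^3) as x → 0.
1 - x + 5*x**2/2 + O(x**3)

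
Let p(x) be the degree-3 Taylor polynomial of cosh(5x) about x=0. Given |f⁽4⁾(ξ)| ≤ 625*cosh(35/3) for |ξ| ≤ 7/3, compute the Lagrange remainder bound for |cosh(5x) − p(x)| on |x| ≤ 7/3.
1500625*cosh(35/3)/1944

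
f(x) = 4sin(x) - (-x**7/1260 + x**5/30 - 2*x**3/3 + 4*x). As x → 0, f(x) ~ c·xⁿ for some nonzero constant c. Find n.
9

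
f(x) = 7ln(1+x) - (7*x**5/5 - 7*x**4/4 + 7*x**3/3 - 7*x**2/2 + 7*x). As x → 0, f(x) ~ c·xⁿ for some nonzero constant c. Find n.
6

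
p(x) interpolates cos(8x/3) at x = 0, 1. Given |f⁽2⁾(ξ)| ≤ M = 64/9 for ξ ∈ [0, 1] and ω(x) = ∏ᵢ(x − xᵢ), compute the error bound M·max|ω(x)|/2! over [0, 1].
8/9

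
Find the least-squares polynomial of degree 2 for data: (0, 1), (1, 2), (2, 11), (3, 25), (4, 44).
23/35 + (-57/70)x + (41/14)x²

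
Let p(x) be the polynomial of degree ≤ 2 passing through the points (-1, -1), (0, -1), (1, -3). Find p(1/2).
-7/4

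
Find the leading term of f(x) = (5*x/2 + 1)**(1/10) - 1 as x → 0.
x/4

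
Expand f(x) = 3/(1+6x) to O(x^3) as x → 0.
3 - 18*x + 108*x**2 + O(x**3)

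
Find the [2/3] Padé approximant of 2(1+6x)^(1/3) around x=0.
(28*x**2 + 16*x + 2)/(-4*x**3/3 + 6*x**2 + 6*x + 1)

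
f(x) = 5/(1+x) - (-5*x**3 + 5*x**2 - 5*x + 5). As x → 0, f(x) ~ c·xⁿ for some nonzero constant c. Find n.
4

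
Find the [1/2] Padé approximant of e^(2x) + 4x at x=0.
(290*x/51 + 1)/(-2*x**2/17 - 16*x/51 + 1)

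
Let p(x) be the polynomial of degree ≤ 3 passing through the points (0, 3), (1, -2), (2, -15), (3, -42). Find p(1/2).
9/8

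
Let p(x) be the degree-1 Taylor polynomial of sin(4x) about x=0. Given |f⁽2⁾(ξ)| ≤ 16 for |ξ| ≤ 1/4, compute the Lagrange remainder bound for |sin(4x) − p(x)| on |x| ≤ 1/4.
1/2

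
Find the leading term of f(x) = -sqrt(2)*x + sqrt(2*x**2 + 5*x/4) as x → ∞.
5*sqrt(2)/16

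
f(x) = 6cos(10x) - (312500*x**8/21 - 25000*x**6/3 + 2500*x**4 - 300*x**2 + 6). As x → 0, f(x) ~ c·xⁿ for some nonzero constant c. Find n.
10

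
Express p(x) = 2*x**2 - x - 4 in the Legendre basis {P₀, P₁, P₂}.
(-10/3)P₀ - P₁ + (4/3)P₂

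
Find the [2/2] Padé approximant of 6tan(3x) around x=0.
18*x/(1 - 3*x**2)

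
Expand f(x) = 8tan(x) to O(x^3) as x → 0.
8*x + O(x**3)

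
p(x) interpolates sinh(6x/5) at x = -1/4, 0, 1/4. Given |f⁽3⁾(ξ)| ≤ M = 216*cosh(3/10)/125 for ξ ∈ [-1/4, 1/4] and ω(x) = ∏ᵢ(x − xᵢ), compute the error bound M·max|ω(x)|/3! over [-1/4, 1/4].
sqrt(3)*cosh(3/10)/1000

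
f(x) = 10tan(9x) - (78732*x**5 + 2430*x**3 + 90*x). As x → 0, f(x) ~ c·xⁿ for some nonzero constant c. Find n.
7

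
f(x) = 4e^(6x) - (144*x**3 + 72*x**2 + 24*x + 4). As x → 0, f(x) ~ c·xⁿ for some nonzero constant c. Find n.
4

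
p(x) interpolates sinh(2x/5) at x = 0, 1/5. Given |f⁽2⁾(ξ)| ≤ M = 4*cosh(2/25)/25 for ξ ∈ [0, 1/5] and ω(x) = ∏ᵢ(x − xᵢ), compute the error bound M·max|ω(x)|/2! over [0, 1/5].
cosh(2/25)/1250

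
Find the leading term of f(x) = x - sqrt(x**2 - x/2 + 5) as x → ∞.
1/4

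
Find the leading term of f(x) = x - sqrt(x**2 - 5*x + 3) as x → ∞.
5/2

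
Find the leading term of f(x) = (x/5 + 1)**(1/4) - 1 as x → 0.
x/20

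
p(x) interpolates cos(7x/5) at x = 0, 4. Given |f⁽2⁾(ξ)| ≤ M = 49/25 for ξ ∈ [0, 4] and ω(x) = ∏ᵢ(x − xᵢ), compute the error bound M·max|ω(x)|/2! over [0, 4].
98/25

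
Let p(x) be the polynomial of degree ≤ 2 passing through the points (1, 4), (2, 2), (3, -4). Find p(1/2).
7/2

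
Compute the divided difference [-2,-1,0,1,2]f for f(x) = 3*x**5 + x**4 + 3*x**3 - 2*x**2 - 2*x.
1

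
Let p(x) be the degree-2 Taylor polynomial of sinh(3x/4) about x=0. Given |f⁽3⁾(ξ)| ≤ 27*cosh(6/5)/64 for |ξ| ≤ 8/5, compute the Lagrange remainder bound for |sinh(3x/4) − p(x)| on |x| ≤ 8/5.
36*cosh(6/5)/125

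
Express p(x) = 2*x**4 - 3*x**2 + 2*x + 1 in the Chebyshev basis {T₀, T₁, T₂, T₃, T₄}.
(1/4)T₀ + (2)T₁ + (-1/2)T₂ + (1/4)T₄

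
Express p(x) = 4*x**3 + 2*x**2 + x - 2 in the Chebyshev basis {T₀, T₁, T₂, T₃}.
-T₀ + (4)T₁ + T₂ + T₃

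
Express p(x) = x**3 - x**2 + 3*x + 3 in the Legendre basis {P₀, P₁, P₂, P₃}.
(8/3)P₀ + (18/5)P₁ + (-2/3)P₂ + (2/5)P₃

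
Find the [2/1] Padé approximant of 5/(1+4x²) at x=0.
5 - 20*x**2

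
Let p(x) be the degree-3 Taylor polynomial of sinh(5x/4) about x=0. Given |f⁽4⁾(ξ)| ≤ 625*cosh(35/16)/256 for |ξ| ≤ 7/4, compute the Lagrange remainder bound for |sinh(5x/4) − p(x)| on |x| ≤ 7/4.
1500625*cosh(35/16)/1572864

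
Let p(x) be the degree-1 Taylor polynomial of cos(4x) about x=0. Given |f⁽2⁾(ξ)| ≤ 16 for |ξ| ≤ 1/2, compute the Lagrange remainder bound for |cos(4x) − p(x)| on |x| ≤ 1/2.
2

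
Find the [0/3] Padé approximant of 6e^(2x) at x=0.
6/(-4*x**3/3 + 2*x**2 - 2*x + 1)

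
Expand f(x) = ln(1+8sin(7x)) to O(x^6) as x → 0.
56*x - 1568*x**2 + 174244*x**3/3 - 7299040*x**4/3 + 326139835*x**5/3 + O(x**6)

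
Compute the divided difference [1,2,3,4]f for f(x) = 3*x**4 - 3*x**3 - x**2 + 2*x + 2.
27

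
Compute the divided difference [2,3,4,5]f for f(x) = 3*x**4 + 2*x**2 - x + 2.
42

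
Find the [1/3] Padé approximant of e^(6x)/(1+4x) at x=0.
(5*x/2 + 1)/(21*x**3 - 11*x**2 + x/2 + 1)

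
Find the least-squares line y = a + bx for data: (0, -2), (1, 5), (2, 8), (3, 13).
a = -6/5, b = 24/5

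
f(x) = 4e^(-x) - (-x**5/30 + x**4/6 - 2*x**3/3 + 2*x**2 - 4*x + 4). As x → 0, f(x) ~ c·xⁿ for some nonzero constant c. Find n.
6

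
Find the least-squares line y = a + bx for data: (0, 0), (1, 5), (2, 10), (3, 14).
a = 1/5, b = 47/10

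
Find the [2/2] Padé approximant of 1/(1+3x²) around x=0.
1/(3*x**2 + 1)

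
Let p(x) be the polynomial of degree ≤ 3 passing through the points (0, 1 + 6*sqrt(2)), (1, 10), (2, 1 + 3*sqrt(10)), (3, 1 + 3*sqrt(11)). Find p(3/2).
-3*sqrt(11)/16 - 3*sqrt(2)/8 + 27*sqrt(10)/16 + 97/16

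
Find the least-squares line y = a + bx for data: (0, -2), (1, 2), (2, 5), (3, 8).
a = -17/10, b = 33/10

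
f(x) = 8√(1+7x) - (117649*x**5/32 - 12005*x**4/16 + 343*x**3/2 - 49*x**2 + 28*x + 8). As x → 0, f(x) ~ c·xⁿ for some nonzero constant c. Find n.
6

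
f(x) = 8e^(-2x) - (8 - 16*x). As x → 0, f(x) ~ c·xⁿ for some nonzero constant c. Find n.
2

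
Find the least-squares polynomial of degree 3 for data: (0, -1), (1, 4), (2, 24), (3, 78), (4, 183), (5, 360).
-22/21 + (248/63)x + (-40/21)x² + (28/9)x³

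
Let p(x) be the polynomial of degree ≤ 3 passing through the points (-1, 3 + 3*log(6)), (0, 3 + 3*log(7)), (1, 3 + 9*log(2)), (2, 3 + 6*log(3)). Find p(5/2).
3 + log(182284263*2**(3/8)*3**(3/16)*7**(15/16)/2097152)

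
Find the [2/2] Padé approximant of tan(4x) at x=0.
4*x/(1 - 16*x**2/3)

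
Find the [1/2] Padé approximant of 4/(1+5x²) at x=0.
4/(5*x**2 + 1)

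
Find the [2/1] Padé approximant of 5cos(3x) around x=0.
5 - 45*x**2/2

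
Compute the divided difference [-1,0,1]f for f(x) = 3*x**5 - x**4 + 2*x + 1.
-1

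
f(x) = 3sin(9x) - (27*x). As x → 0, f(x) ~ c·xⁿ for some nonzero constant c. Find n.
3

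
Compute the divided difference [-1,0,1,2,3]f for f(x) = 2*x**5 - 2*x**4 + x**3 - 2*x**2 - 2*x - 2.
8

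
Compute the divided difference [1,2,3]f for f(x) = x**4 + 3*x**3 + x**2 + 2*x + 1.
44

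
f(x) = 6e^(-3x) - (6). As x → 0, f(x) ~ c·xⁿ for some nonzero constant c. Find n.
1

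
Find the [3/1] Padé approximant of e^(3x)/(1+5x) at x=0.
(5679*x**3/1088 + 1197*x**2/272 + 1659*x/544 + 1)/(2747*x/544 + 1)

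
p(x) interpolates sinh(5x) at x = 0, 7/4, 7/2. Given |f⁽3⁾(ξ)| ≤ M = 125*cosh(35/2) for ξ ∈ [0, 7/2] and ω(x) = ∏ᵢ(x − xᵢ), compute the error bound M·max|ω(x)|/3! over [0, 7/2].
42875*sqrt(3)*cosh(35/2)/1728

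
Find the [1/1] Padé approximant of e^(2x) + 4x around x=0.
(17*x/3 + 1)/(1 - x/3)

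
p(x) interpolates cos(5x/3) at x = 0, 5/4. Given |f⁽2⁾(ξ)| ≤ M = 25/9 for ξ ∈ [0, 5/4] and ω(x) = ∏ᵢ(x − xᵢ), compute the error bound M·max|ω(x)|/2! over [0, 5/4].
625/1152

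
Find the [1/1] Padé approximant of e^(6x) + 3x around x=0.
(7*x + 1)/(1 - 2*x)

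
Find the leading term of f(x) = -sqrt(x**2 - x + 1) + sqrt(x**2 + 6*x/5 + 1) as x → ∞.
11/10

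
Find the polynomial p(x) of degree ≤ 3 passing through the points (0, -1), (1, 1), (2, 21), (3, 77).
3*x**3 - x - 1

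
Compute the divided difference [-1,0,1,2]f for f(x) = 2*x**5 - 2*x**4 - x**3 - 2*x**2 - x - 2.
5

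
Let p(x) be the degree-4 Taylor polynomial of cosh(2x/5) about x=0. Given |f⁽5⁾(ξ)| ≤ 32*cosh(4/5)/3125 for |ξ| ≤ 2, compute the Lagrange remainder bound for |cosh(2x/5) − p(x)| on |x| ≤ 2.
128*cosh(4/5)/46875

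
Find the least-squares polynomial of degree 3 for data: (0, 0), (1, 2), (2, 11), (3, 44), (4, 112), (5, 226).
5/21 + (32/63)x + (-34/21)x² + (19/9)x³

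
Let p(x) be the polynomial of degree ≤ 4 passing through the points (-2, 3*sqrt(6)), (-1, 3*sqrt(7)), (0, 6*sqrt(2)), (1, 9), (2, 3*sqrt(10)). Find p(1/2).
-15*sqrt(7)/32 - 15*sqrt(10)/128 + 9*sqrt(6)/128 + 135/32 + 135*sqrt(2)/32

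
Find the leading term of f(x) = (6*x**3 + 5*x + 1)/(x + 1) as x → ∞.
6*x**2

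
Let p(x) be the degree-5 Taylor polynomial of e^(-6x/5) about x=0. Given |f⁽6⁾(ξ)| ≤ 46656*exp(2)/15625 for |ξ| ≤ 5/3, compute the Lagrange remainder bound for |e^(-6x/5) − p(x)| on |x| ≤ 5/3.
4*exp(2)/45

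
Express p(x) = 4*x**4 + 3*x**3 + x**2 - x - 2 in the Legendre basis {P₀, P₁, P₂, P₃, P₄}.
(-13/15)P₀ + (4/5)P₁ + (62/21)P₂ + (6/5)P₃ + (32/35)P₄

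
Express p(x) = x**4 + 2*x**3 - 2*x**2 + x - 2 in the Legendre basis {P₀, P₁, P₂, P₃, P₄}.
(-37/15)P₀ + (11/5)P₁ + (-16/21)P₂ + (4/5)P₃ + (8/35)P₄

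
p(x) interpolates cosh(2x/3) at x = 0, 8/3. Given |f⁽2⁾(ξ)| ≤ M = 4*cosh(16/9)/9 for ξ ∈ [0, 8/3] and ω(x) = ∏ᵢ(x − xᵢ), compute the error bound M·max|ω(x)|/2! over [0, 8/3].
32*cosh(16/9)/81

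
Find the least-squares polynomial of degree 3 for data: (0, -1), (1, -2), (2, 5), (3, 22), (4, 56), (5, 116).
-53/42 + (-157/252)x + (-1/3)x² + (37/36)x³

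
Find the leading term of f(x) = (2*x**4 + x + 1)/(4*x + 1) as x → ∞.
x**3/2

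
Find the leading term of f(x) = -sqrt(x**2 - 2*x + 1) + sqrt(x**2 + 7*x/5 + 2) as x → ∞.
17/10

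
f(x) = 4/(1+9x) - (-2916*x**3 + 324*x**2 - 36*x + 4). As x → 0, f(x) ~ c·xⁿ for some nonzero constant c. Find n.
4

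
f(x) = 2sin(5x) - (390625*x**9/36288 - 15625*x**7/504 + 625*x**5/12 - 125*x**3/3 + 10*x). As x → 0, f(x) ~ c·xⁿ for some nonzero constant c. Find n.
11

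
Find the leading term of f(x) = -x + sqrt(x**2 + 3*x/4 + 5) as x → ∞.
3/8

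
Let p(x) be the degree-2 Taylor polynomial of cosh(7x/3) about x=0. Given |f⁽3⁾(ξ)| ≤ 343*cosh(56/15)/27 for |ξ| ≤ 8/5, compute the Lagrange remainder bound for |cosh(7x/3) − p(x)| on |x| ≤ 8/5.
87808*cosh(56/15)/10125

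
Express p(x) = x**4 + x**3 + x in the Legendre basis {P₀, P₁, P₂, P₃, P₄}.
(1/5)P₀ + (8/5)P₁ + (4/7)P₂ + (2/5)P₃ + (8/35)P₄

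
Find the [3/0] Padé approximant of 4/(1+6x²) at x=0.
4 - 24*x**2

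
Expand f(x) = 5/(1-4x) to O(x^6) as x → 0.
5 + 20*x + 80*x**2 + 320*x**3 + 1280*x**4 + 5120*x**5 + O(x**6)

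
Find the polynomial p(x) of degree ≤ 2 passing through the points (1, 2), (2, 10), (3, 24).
3*x**2 - x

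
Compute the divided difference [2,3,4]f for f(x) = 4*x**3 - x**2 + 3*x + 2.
35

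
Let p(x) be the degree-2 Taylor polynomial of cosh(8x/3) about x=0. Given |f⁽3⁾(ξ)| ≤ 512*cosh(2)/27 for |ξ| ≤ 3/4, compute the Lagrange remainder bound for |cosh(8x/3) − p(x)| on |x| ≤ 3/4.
4*cosh(2)/3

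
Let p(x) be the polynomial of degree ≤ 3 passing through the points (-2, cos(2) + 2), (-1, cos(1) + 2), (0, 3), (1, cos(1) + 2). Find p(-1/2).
-cos(2)/16 + cos(1)/2 + 41/16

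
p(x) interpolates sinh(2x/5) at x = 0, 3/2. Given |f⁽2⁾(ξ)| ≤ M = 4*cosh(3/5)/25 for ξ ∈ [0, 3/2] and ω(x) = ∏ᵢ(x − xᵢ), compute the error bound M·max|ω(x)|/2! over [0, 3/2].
9*cosh(3/5)/200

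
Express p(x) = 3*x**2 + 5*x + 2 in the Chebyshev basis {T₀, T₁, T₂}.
(7/2)T₀ + (5)T₁ + (3/2)T₂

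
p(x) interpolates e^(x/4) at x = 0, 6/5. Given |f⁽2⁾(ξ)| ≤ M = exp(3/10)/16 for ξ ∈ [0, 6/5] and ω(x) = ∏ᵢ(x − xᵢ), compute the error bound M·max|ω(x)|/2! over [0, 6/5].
9*exp(3/10)/800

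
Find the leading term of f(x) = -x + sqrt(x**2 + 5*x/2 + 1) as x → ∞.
5/4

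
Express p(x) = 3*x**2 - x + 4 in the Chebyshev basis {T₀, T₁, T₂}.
(11/2)T₀ - T₁ + (3/2)T₂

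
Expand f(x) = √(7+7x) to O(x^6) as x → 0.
sqrt(7) + sqrt(7)*x/2 - sqrt(7)*x**2/8 + sqrt(7)*x**3/16 - 5*sqrt(7)*x**4/128 + 7*sqrt(7)*x**5/256 + O(x**6)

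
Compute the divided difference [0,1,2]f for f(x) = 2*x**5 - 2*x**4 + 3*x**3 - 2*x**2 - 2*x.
23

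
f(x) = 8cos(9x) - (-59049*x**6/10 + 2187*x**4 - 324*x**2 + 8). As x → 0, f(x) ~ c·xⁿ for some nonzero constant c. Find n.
8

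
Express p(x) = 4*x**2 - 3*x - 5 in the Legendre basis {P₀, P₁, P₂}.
(-11/3)P₀ + (-3)P₁ + (8/3)P₂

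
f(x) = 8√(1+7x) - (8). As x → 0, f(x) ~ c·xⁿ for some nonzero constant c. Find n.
1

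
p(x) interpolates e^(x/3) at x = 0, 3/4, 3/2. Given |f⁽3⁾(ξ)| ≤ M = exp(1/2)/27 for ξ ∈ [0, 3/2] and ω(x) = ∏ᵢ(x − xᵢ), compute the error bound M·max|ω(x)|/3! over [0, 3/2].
sqrt(3)*exp(1/2)/1728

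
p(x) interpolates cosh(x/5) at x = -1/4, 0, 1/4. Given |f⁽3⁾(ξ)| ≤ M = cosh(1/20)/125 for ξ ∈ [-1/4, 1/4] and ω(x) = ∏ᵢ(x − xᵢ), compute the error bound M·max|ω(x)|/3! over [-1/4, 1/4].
sqrt(3)*cosh(1/20)/216000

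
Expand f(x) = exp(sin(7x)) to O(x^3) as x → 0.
1 + 7*x + 49*x**2/2 + O(x**3)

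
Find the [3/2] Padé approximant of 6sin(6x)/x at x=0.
(36 - 756*x**2/5)/(9*x**2/5 + 1)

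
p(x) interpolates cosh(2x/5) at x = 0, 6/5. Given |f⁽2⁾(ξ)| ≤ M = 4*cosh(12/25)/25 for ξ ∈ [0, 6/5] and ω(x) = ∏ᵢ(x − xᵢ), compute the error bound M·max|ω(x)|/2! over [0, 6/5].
18*cosh(12/25)/625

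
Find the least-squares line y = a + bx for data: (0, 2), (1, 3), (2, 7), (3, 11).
a = 11/10, b = 31/10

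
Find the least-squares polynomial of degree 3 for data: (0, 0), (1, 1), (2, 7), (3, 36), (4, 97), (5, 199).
5/14 + (-83/84)x + (-10/7)x² + (23/12)x³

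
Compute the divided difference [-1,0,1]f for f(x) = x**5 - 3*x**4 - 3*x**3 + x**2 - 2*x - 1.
-2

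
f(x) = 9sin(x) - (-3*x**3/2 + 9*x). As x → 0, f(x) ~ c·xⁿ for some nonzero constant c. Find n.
5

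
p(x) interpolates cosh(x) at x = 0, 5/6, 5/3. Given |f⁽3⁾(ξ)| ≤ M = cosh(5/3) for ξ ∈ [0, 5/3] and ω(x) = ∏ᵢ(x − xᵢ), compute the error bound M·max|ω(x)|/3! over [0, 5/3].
125*sqrt(3)*cosh(5/3)/5832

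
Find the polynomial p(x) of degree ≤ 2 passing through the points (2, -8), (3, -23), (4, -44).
4 - 3*x**2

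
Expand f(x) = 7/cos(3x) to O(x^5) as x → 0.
7 + 63*x**2/2 + 945*x**4/8 + O(x**5)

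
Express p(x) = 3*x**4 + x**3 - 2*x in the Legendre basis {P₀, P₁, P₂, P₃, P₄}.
(3/5)P₀ + (-7/5)P₁ + (12/7)P₂ + (2/5)P₃ + (24/35)P₄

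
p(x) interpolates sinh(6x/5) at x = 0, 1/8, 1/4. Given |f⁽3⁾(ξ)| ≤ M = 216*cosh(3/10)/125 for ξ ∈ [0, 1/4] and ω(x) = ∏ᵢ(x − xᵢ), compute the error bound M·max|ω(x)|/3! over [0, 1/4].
sqrt(3)*cosh(3/10)/8000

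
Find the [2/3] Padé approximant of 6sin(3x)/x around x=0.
(18 - 189*x**2/10)/(9*x**2/20 + 1)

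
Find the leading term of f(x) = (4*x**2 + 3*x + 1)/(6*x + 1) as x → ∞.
2*x/3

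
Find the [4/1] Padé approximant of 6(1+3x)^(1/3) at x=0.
(2*x**4 - 16*x**3/5 + 36*x**2/5 + 96*x/5 + 6)/(11*x/5 + 1)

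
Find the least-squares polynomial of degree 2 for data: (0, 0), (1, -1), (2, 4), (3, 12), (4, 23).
-12/35 + (-127/70)x + (27/14)x²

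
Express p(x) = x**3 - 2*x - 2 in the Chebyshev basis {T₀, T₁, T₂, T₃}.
(-2)T₀ + (-5/4)T₁ + (1/4)T₃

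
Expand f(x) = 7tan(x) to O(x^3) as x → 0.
7*x + O(x**3)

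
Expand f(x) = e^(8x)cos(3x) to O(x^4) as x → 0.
1 + 8*x + 55*x**2/2 + 148*x**3/3 + O(x**4)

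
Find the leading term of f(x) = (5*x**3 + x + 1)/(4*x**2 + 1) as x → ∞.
5*x/4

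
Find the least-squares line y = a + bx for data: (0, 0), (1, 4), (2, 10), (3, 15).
a = -2/5, b = 51/10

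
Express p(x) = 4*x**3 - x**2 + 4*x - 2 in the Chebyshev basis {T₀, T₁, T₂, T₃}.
(-5/2)T₀ + (7)T₁ + (-1/2)T₂ + T₃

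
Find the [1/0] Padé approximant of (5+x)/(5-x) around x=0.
2*x/5 + 1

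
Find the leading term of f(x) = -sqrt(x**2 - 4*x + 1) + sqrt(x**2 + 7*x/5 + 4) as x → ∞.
27/10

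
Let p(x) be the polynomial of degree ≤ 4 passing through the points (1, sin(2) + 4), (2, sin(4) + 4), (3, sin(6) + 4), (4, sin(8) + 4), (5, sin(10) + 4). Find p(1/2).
-45*sin(8)/32 + 189*sin(6)/64 + 35*sin(10)/128 + 315*sin(2)/128 - 105*sin(4)/32 + 4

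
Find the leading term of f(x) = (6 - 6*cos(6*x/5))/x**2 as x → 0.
108/25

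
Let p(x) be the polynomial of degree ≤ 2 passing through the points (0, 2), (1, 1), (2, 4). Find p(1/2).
1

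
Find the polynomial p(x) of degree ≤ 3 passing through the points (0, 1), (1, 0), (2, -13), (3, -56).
-3*x**3 + 3*x**2 - x + 1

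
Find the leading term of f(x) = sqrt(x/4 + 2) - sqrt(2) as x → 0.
sqrt(2)*x/16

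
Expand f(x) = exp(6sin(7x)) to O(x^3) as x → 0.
1 + 42*x + 882*x**2 + O(x**3)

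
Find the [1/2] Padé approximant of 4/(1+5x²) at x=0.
4/(5*x**2 + 1)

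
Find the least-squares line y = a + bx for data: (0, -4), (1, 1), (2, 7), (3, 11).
a = -39/10, b = 51/10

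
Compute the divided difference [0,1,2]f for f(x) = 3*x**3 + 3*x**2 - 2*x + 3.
12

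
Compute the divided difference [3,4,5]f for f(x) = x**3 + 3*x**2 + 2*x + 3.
15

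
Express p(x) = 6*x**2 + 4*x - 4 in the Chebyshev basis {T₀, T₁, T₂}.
-T₀ + (4)T₁ + (3)T₂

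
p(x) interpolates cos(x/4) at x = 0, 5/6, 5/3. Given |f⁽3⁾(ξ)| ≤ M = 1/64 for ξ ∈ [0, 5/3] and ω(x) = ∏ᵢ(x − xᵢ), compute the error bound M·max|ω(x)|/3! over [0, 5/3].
125*sqrt(3)/373248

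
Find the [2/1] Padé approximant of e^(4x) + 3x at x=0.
(-4*x**2/3 + 17*x/3 + 1)/(1 - 4*x/3)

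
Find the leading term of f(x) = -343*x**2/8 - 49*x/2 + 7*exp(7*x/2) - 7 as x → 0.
2401*x**3/48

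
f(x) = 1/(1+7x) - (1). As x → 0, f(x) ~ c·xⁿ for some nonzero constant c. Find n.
1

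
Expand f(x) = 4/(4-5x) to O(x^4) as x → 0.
1 + 5*x/4 + 25*x**2/16 + 125*x**3/64 + O(x**4)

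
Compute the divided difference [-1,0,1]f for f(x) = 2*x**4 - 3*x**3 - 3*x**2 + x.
-1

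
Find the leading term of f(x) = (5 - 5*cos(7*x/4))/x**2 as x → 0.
245/32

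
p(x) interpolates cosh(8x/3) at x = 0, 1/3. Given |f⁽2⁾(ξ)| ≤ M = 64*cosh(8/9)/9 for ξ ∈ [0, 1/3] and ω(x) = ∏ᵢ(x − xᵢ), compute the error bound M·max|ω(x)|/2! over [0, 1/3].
8*cosh(8/9)/81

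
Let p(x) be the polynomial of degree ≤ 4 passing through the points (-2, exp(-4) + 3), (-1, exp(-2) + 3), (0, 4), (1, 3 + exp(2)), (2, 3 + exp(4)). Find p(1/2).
(-20*exp(2) + 3 + (-5*exp(4) + 60*exp(2) + 474)*exp(4))*exp(-4)/128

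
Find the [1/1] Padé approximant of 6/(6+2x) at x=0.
1/(x/3 + 1)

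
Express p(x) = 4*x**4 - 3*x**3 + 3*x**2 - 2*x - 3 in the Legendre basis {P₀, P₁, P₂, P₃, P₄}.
(-6/5)P₀ + (-19/5)P₁ + (30/7)P₂ + (-6/5)P₃ + (32/35)P₄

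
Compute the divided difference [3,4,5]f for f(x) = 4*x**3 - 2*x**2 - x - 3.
46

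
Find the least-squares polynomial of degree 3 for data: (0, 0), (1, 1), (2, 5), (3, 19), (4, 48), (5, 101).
-1/21 + (122/63)x + (-40/21)x² + (10/9)x³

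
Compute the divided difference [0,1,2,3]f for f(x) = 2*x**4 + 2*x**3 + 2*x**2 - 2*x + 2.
14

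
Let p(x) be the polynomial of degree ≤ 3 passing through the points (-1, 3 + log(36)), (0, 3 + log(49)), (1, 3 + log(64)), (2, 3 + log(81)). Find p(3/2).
3 + log(96*2**(3/4)*21**(3/8)/7)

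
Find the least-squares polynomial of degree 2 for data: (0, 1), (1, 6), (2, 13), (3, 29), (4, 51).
54/35 + (1/70)x + (43/14)x²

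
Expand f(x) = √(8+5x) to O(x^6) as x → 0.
2*sqrt(2) + 5*sqrt(2)*x/8 - 25*sqrt(2)*x**2/256 + 125*sqrt(2)*x**3/4096 - 3125*sqrt(2)*x**4/262144 + 21875*sqrt(2)*x**5/4194304 + O(x**6)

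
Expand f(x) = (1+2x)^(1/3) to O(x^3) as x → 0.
1 + 2*x/3 - 4*x**2/9 + O(x**3)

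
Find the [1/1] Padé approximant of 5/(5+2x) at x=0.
1/(2*x/5 + 1)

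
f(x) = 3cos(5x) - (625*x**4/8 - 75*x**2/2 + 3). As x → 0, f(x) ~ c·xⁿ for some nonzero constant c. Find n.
6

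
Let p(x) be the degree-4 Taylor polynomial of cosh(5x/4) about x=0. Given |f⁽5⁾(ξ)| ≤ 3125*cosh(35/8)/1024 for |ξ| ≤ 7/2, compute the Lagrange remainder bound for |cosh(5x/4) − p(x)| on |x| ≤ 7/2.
10504375*cosh(35/8)/786432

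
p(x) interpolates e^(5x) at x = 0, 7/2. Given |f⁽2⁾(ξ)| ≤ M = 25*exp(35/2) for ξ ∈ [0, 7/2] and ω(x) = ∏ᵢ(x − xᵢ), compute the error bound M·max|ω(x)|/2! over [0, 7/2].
1225*exp(35/2)/32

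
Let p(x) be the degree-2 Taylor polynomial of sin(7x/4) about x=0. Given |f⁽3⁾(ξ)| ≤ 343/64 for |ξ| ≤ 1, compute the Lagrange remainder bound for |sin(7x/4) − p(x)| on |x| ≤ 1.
343/384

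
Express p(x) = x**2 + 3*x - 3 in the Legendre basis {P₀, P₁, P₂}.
(-8/3)P₀ + (3)P₁ + (2/3)P₂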